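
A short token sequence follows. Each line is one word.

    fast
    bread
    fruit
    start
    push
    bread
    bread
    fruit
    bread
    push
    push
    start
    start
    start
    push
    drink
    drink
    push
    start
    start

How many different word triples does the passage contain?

17

20 tokens → 18 trigram windows in total.
Repeated trigrams (each contributes count−1 duplicates):
  push start start: 2
1 duplicate windows → 18 − 1 = 17 distinct.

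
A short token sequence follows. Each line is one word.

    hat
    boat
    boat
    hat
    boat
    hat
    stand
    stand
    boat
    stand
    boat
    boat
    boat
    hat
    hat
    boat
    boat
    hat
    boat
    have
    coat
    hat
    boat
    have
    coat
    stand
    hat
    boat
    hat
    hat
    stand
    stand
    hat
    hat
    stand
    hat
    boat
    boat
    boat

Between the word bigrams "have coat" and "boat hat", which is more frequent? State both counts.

"boat hat" (5 vs 2)

"have coat": 2 occurrences
"boat hat": 5 occurrences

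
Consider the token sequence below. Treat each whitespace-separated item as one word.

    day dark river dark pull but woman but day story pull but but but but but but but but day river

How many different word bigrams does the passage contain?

21 tokens → 20 bigram windows in total.
Repeated bigrams (each contributes count−1 duplicates):
  but but: 7
  but day: 2
  pull but: 2
8 duplicate windows → 20 − 8 = 12 distinct.

12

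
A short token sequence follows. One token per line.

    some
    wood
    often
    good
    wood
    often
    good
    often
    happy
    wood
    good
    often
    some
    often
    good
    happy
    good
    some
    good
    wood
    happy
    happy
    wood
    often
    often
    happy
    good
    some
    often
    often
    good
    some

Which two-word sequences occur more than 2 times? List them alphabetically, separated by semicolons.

good some; often good; wood often

Bigram counts meeting the condition (more than 2 times):
  good some: 3
  often good: 4
  wood often: 3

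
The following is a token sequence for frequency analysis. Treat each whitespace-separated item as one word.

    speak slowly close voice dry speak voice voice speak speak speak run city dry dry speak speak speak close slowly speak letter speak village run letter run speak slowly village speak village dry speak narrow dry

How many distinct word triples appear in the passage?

33

36 tokens → 34 trigram windows in total.
Repeated trigrams (each contributes count−1 duplicates):
  speak speak speak: 2
1 duplicate windows → 34 − 1 = 33 distinct.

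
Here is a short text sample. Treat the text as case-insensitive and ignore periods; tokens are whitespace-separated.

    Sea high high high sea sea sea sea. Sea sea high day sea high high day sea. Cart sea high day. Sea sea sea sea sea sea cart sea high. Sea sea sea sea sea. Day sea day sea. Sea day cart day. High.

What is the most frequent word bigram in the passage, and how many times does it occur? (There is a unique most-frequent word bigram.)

"sea sea", 15 times

Bigram frequencies (highest first):
  sea sea: 15
  sea high: 5
  day sea: 5
  high high: 3
  high day: 3
  sea day: 3
  … (6 more, each ≤ 2)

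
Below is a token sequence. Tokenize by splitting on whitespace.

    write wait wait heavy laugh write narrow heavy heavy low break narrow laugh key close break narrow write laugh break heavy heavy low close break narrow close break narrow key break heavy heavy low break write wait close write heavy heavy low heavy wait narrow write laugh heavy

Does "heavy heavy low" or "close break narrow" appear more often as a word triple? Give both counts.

"heavy heavy low": 4 occurrences
"close break narrow": 3 occurrences

"heavy heavy low" (4 vs 3)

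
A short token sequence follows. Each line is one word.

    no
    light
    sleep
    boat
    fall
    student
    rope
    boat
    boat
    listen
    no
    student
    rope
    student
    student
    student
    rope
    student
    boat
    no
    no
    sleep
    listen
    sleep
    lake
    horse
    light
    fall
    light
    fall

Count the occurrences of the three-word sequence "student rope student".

Scanning the 28 overlapping trigram windows for "student rope student":
  position 12–14: student rope student
  position 16–18: student rope student

2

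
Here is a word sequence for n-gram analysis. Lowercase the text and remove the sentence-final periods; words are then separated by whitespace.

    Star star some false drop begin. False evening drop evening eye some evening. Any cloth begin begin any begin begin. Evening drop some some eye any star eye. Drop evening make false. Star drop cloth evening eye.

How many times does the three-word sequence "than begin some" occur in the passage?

Scanning the 35 overlapping trigram windows for "than begin some":
  (none found)

0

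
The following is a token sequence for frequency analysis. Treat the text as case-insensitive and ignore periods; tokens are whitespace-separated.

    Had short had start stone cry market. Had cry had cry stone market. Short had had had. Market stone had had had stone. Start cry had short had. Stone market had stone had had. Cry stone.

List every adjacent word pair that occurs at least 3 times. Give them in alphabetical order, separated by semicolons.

had cry; had had; had stone; short had

Bigram counts meeting the condition (at least 3 times):
  had cry: 3
  had had: 5
  had stone: 3
  short had: 3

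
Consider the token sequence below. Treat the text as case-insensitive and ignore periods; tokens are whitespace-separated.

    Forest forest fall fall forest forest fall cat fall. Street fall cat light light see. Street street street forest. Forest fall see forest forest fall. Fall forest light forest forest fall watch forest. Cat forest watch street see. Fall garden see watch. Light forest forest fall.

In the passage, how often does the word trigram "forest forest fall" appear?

6

Scanning the 44 overlapping trigram windows for "forest forest fall":
  position 1–3: forest forest fall
  position 5–7: forest forest fall
  position 19–21: forest forest fall
  position 23–25: forest forest fall
  position 29–31: forest forest fall
  position 44–46: forest forest fall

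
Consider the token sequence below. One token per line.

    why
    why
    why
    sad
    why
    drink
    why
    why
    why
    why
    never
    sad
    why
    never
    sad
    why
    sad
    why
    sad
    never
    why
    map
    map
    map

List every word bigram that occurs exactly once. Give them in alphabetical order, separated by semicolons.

drink why; never why; sad never; why drink; why map

Bigram counts meeting the condition (exactly once):
  drink why: 1
  never why: 1
  sad never: 1
  why drink: 1
  why map: 1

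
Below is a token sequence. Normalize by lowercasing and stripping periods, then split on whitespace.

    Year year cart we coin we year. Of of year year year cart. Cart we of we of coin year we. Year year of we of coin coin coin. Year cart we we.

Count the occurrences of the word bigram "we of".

Scanning the 32 overlapping bigram windows for "we of":
  position 15–16: we of
  position 17–18: we of
  position 25–26: we of

3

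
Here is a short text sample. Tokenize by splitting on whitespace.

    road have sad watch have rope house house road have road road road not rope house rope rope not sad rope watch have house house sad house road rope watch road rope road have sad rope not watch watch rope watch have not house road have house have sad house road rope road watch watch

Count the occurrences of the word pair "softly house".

0

Scanning the 54 overlapping bigram windows for "softly house":
  (none found)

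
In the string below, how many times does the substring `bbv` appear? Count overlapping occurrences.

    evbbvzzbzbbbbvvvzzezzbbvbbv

4

Sliding a length-3 window over the 27 characters (25 positions):
  position 3–5: bbv
  position 12–14: bbv
  position 22–24: bbv
  position 25–27: bbv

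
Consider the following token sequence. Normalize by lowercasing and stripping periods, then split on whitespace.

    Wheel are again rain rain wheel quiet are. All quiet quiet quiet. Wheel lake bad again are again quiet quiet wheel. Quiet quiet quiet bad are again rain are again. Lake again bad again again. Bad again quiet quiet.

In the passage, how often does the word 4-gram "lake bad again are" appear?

1

Scanning the 36 overlapping 4-gram windows for "lake bad again are":
  position 14–17: lake bad again are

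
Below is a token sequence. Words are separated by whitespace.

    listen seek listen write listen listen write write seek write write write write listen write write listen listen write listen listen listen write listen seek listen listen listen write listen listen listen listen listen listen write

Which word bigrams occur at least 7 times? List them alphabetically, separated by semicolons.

Bigram counts meeting the condition (at least 7 times):
  listen listen: 11
  listen write: 7

listen listen; listen write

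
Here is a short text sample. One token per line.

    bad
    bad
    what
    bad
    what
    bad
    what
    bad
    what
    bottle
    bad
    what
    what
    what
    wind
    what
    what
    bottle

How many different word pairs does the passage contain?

18 tokens → 17 bigram windows in total.
Repeated bigrams (each contributes count−1 duplicates):
  bad what: 5
  what bad: 3
  what what: 3
  what bottle: 2
9 duplicate windows → 17 − 9 = 8 distinct.

8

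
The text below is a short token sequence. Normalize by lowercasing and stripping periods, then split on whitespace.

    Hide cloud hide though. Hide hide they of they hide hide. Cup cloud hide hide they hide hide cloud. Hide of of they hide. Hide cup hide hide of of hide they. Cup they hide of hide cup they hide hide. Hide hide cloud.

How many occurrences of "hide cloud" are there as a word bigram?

Scanning the 43 overlapping bigram windows for "hide cloud":
  position 1–2: hide cloud
  position 18–19: hide cloud
  position 43–44: hide cloud

3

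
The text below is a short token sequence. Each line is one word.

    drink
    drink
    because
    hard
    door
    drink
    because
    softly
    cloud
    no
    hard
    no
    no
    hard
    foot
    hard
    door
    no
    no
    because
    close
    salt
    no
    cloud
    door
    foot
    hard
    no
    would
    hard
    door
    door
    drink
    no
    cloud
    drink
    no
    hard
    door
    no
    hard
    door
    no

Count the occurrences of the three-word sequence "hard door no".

3

Scanning the 41 overlapping trigram windows for "hard door no":
  position 16–18: hard door no
  position 38–40: hard door no
  position 41–43: hard door no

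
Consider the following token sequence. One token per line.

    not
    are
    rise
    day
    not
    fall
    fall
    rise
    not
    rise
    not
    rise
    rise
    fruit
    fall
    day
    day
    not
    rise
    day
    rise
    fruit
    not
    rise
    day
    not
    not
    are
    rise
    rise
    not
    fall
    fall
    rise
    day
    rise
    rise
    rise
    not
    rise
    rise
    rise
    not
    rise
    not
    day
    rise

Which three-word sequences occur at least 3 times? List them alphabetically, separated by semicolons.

rise not rise; rise rise not

Trigram counts meeting the condition (at least 3 times):
  rise not rise: 4
  rise rise not: 3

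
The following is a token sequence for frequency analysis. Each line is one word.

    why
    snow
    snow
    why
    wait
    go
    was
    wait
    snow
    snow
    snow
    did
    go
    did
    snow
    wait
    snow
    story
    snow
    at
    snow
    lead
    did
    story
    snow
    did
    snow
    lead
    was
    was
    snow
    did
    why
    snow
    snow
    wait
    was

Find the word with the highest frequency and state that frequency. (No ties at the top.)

Unigram frequencies (highest first):
  snow: 14
  did: 5
  wait: 4
  was: 4
  why: 3
  go: 2
  … (3 more, each ≤ 2)

"snow", 14 times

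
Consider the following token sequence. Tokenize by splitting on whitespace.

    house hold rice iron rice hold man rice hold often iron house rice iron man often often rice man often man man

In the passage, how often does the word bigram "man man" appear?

1

Scanning the 21 overlapping bigram windows for "man man":
  position 21–22: man man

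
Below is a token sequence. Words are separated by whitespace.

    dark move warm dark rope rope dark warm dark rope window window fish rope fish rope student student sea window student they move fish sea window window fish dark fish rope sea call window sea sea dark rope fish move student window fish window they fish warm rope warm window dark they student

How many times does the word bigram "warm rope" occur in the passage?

1

Scanning the 52 overlapping bigram windows for "warm rope":
  position 47–48: warm rope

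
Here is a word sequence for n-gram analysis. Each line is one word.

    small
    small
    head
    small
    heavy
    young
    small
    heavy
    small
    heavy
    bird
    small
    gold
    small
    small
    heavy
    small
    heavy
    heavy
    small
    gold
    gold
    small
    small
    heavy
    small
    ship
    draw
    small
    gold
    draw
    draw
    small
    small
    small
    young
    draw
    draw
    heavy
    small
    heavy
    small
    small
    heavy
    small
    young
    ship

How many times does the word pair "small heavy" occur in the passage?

Scanning the 46 overlapping bigram windows for "small heavy":
  position 4–5: small heavy
  position 7–8: small heavy
  position 9–10: small heavy
  position 15–16: small heavy
  position 17–18: small heavy
  position 24–25: small heavy
  position 40–41: small heavy
  position 43–44: small heavy

8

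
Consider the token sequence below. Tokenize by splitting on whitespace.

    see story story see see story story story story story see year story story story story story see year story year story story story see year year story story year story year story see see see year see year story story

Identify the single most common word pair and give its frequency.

"story story", 13 times

Bigram frequencies (highest first):
  story story: 13
  year story: 7
  story see: 5
  see year: 5
  see see: 3
  story year: 3
  … (3 more, each ≤ 2)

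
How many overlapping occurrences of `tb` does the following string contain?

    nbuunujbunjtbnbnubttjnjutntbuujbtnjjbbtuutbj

3

Sliding a length-2 window over the 44 characters (43 positions):
  position 12–13: tb
  position 27–28: tb
  position 42–43: tb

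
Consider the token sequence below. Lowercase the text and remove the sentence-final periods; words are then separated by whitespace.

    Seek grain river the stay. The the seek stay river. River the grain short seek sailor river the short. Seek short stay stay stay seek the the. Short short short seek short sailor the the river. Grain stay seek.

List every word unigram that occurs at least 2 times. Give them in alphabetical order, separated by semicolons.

Unigram counts meeting the condition (at least 2 times):
  grain: 3
  river: 5
  sailor: 2
  seek: 7
  short: 7
  stay: 6
  the: 9

grain; river; sailor; seek; short; stay; the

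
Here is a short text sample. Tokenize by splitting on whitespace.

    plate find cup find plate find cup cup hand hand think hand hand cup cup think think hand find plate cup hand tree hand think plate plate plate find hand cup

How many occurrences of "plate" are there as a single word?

Scanning the 31 tokens for "plate":
  position 1: plate
  position 5: plate
  position 20: plate
  position 26: plate
  position 27: plate
  position 28: plate

6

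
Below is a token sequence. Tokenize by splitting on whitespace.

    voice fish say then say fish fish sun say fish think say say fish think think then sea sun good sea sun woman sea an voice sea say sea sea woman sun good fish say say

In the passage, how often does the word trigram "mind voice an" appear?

Scanning the 34 overlapping trigram windows for "mind voice an":
  (none found)

0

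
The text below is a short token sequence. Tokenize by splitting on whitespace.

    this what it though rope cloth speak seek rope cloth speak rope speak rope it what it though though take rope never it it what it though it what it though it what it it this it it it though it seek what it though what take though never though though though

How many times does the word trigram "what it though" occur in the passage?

Scanning the 50 overlapping trigram windows for "what it though":
  position 2–4: what it though
  position 16–18: what it though
  position 25–27: what it though
  position 29–31: what it though
  position 43–45: what it though

5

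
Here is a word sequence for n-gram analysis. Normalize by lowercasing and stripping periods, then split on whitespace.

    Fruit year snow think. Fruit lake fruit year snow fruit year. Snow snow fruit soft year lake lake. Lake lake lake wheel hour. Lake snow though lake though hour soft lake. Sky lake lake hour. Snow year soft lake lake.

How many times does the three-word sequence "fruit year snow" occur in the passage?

Scanning the 38 overlapping trigram windows for "fruit year snow":
  position 1–3: fruit year snow
  position 7–9: fruit year snow
  position 10–12: fruit year snow

3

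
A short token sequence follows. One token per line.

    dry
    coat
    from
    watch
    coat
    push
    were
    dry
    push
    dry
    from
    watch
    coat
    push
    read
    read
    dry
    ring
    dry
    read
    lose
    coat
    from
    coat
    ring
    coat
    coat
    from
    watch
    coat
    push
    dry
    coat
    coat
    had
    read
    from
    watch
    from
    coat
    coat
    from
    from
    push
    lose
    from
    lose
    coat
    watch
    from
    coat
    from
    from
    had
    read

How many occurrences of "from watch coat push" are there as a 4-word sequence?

3

Scanning the 52 overlapping 4-gram windows for "from watch coat push":
  position 3–6: from watch coat push
  position 11–14: from watch coat push
  position 28–31: from watch coat push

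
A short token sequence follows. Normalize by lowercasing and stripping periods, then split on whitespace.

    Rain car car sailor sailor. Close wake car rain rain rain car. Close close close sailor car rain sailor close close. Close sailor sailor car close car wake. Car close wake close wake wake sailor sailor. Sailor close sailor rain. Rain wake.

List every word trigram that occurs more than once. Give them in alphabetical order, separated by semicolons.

close close close; close close sailor; sailor sailor close

Trigram counts meeting the condition (more than once):
  close close close: 2
  close close sailor: 2
  sailor sailor close: 2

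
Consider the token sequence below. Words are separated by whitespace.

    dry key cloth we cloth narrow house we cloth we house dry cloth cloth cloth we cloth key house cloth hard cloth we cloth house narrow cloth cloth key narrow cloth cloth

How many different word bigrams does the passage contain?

20

32 tokens → 31 bigram windows in total.
Repeated bigrams (each contributes count−1 duplicates):
  cloth cloth: 4
  cloth we: 4
  we cloth: 4
  cloth key: 2
  narrow cloth: 2
11 duplicate windows → 31 − 11 = 20 distinct.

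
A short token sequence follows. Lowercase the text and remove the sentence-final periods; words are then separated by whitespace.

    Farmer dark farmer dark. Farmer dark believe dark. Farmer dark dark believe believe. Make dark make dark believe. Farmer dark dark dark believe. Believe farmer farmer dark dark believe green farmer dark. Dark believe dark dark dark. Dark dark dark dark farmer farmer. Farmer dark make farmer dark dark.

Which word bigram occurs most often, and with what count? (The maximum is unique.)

"dark dark", 12 times

Bigram frequencies (highest first):
  dark dark: 12
  farmer dark: 9
  dark believe: 6
  dark farmer: 4
  farmer farmer: 3
  believe dark: 2
  … (8 more, each ≤ 2)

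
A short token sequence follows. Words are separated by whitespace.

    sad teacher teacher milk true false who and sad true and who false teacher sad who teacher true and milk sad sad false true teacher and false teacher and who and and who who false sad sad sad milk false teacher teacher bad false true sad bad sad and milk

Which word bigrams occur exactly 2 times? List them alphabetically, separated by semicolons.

and milk; false true; teacher and; teacher teacher; true and; who and; who false

Bigram counts meeting the condition (exactly 2 times):
  and milk: 2
  false true: 2
  teacher and: 2
  teacher teacher: 2
  true and: 2
  who and: 2
  who false: 2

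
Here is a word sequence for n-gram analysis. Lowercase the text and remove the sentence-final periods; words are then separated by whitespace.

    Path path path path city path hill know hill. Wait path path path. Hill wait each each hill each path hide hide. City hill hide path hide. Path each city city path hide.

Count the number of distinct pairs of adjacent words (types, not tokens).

22

33 tokens → 32 bigram windows in total.
Repeated bigrams (each contributes count−1 duplicates):
  path path: 5
  path hide: 3
  city path: 2
  hide path: 2
  hill wait: 2
  path hill: 2
10 duplicate windows → 32 − 10 = 22 distinct.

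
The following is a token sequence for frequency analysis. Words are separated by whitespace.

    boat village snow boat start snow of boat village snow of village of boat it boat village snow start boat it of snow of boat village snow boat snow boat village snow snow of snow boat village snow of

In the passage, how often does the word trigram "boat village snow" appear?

6

Scanning the 37 overlapping trigram windows for "boat village snow":
  position 1–3: boat village snow
  position 8–10: boat village snow
  position 16–18: boat village snow
  position 25–27: boat village snow
  position 30–32: boat village snow
  position 36–38: boat village snow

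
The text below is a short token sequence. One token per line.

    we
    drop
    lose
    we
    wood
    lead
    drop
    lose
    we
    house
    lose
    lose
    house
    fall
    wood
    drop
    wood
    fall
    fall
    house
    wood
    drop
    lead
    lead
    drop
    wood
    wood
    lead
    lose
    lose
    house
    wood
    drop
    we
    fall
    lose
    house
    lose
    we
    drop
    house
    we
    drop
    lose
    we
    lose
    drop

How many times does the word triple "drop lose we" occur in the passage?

Scanning the 45 overlapping trigram windows for "drop lose we":
  position 2–4: drop lose we
  position 7–9: drop lose we
  position 43–45: drop lose we

3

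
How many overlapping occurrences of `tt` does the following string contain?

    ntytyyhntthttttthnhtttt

Sliding a length-2 window over the 23 characters (22 positions):
  position 9–10: tt
  position 12–13: tt
  position 13–14: tt
  position 14–15: tt
  position 15–16: tt
  position 20–21: tt
  position 21–22: tt
  position 22–23: tt

8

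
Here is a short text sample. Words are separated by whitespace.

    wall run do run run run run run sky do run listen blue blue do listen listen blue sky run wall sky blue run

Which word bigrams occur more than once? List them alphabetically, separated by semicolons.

do run; listen blue; run run

Bigram counts meeting the condition (more than once):
  do run: 2
  listen blue: 2
  run run: 4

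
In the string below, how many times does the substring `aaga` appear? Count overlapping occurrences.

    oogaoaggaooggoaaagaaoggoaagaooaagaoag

Sliding a length-4 window over the 37 characters (34 positions):
  position 16–19: aaga
  position 25–28: aaga
  position 31–34: aaga

3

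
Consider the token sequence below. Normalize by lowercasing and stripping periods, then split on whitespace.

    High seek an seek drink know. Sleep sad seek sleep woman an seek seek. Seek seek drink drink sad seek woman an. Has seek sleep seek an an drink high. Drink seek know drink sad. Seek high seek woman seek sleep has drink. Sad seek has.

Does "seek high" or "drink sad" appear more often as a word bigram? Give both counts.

"seek high": 1 occurrence
"drink sad": 3 occurrences

"drink sad" (3 vs 1)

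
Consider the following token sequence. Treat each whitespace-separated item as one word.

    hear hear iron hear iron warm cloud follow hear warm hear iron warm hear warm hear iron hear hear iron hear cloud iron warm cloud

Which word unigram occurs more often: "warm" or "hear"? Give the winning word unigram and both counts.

"warm": 5 occurrences
"hear": 10 occurrences

"hear" (10 vs 5)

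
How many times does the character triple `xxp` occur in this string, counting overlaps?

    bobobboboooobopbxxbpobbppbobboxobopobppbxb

0

Sliding a length-3 window over the 42 characters (40 positions):
  (no match at any position)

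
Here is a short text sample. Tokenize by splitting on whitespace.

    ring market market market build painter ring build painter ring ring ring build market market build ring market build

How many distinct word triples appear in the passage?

19 tokens → 17 trigram windows in total.
Repeated trigrams (each contributes count−1 duplicates):
  build painter ring: 2
  market market build: 2
2 duplicate windows → 17 − 2 = 15 distinct.

15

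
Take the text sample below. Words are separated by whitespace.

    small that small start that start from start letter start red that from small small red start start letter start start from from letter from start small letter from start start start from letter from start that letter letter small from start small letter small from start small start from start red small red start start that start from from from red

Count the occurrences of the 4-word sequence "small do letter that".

0

Scanning the 59 overlapping 4-gram windows for "small do letter that":
  (none found)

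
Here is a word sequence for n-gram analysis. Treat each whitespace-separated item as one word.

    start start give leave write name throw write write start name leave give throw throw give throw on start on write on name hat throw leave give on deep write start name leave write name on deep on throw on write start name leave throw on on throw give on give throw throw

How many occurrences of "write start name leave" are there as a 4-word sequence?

Scanning the 50 overlapping 4-gram windows for "write start name leave":
  position 9–12: write start name leave
  position 30–33: write start name leave
  position 41–44: write start name leave

3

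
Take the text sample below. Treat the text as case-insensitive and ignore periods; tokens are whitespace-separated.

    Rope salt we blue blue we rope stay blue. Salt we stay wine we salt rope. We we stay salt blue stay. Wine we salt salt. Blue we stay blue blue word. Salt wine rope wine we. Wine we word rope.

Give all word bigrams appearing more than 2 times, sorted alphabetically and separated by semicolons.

we stay; wine we

Bigram counts meeting the condition (more than 2 times):
  we stay: 3
  wine we: 4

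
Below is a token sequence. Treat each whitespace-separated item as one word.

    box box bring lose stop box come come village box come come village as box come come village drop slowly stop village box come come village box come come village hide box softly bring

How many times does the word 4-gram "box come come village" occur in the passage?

5

Scanning the 31 overlapping 4-gram windows for "box come come village":
  position 6–9: box come come village
  position 10–13: box come come village
  position 15–18: box come come village
  position 23–26: box come come village
  position 27–30: box come come village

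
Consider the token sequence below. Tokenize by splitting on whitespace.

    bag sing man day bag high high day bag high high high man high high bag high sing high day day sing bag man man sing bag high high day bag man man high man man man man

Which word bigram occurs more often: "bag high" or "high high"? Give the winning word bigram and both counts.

"bag high": 4 occurrences
"high high": 5 occurrences

"high high" (5 vs 4)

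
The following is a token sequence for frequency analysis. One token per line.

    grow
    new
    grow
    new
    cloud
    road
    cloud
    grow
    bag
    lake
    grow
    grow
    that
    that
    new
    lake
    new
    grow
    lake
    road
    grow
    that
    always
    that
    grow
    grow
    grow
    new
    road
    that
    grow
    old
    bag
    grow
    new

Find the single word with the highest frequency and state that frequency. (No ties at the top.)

Unigram frequencies (highest first):
  grow: 12
  new: 6
  that: 5
  road: 3
  lake: 3
  cloud: 2
  … (3 more, each ≤ 2)

"grow", 12 times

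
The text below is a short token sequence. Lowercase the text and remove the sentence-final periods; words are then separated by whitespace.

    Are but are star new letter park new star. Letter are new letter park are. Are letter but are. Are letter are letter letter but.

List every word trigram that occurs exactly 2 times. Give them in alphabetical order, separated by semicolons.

are are letter; new letter park

Trigram counts meeting the condition (exactly 2 times):
  are are letter: 2
  new letter park: 2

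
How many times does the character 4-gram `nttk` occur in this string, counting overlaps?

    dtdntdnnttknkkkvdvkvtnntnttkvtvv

2

Sliding a length-4 window over the 32 characters (29 positions):
  position 8–11: nttk
  position 25–28: nttk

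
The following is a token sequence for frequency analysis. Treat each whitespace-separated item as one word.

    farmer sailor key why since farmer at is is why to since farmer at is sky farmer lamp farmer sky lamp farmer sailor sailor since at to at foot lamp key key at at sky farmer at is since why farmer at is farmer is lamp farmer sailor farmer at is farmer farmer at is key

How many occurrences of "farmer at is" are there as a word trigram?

Scanning the 54 overlapping trigram windows for "farmer at is":
  position 6–8: farmer at is
  position 13–15: farmer at is
  position 36–38: farmer at is
  position 41–43: farmer at is
  position 49–51: farmer at is
  position 53–55: farmer at is

6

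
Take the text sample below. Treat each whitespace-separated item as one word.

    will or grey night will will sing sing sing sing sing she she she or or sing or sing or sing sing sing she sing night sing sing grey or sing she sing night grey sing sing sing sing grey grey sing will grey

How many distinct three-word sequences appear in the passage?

44 tokens → 42 trigram windows in total.
Repeated trigrams (each contributes count−1 duplicates):
  sing sing sing: 6
  or sing or: 2
  she sing night: 2
  sing or sing: 2
  sing she sing: 2
  sing sing grey: 2
  sing sing she: 2
11 duplicate windows → 42 − 11 = 31 distinct.

31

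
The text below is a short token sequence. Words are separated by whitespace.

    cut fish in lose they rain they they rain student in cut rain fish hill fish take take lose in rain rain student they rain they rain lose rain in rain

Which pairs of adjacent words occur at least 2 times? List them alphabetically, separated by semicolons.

in rain; rain student; rain they; they rain

Bigram counts meeting the condition (at least 2 times):
  in rain: 2
  rain student: 2
  rain they: 2
  they rain: 4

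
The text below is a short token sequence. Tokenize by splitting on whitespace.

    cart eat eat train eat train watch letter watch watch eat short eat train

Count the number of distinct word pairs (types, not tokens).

14 tokens → 13 bigram windows in total.
Repeated bigrams (each contributes count−1 duplicates):
  eat train: 3
2 duplicate windows → 13 − 2 = 11 distinct.

11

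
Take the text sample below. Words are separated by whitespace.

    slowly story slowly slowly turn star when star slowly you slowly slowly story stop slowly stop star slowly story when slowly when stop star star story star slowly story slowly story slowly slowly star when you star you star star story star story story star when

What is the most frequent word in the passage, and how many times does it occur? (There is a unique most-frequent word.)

"slowly", 13 times

Unigram frequencies (highest first):
  slowly: 13
  star: 12
  story: 9
  when: 5
  you: 3
  stop: 3
  … (1 more, each ≤ 1)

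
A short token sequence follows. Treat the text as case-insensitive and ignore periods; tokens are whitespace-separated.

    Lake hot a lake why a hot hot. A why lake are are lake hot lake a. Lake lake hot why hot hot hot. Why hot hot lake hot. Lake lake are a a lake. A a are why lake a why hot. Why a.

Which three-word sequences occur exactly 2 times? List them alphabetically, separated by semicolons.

hot why hot; lake hot lake; why hot hot

Trigram counts meeting the condition (exactly 2 times):
  hot why hot: 2
  lake hot lake: 2
  why hot hot: 2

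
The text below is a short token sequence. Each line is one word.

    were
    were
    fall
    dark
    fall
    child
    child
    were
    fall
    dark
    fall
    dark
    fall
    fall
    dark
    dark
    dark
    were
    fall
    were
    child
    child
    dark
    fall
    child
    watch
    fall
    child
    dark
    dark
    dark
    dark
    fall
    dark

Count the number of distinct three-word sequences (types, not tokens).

25

34 tokens → 32 trigram windows in total.
Repeated trigrams (each contributes count−1 duplicates):
  dark dark dark: 3
  fall dark fall: 3
  dark fall child: 2
  dark fall dark: 2
  were fall dark: 2
7 duplicate windows → 32 − 7 = 25 distinct.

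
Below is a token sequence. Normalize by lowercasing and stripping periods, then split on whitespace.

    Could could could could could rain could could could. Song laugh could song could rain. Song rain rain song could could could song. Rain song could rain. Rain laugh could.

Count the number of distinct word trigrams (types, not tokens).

21

30 tokens → 28 trigram windows in total.
Repeated trigrams (each contributes count−1 duplicates):
  could could could: 5
  could could song: 2
  rain song could: 2
  song could rain: 2
7 duplicate windows → 28 − 7 = 21 distinct.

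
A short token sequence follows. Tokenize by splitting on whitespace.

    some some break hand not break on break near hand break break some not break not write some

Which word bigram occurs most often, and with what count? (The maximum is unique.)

"not break", 2 times

Bigram frequencies (highest first):
  not break: 2
  some some: 1
  some break: 1
  break hand: 1
  hand not: 1
  break on: 1
  … (10 more, each ≤ 1)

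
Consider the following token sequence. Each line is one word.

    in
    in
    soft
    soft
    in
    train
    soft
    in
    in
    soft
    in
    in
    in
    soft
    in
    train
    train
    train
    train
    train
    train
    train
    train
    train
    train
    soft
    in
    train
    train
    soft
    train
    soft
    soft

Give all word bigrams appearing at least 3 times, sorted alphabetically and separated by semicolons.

in in; in soft; in train; soft in; train soft; train train

Bigram counts meeting the condition (at least 3 times):
  in in: 4
  in soft: 3
  in train: 3
  soft in: 5
  train soft: 4
  train train: 10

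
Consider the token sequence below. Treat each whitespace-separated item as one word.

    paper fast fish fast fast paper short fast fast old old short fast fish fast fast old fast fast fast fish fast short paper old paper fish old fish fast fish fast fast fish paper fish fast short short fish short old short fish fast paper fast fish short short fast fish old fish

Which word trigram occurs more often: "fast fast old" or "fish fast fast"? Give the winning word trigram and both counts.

"fish fast fast" (3 vs 2)

"fast fast old": 2 occurrences
"fish fast fast": 3 occurrences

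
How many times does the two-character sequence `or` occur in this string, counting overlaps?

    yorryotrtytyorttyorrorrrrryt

4

Sliding a length-2 window over the 28 characters (27 positions):
  position 2–3: or
  position 13–14: or
  position 18–19: or
  position 21–22: or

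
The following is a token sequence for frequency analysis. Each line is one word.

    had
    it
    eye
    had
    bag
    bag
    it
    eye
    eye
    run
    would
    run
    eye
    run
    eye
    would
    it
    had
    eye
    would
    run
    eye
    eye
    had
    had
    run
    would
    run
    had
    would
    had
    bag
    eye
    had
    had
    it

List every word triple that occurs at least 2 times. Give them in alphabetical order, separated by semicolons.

Trigram counts meeting the condition (at least 2 times):
  eye had had: 2
  run would run: 2
  would run eye: 2

eye had had; run would run; would run eye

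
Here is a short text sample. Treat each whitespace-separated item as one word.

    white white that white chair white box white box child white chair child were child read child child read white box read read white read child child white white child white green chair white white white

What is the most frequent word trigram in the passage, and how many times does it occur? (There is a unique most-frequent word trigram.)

"read child child", 2 times

Trigram frequencies (highest first):
  read child child: 2
  white white that: 1
  white that white: 1
  that white chair: 1
  white chair white: 1
  chair white box: 1
  … (27 more, each ≤ 1)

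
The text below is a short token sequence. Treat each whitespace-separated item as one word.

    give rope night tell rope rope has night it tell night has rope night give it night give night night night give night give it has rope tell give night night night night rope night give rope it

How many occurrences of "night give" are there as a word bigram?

Scanning the 37 overlapping bigram windows for "night give":
  position 14–15: night give
  position 17–18: night give
  position 21–22: night give
  position 23–24: night give
  position 35–36: night give

5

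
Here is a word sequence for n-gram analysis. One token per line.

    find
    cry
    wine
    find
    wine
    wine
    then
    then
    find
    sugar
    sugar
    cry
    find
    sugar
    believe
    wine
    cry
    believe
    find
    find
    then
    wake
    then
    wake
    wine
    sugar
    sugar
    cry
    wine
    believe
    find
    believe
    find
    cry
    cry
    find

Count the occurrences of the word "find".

Scanning the 36 tokens for "find":
  position 1: find
  position 4: find
  position 9: find
  position 13: find
  position 19: find
  position 20: find
  position 31: find
  position 33: find
  position 36: find

9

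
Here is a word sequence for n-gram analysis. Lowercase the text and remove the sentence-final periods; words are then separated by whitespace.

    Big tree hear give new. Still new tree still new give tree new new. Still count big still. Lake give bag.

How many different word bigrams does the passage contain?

18

21 tokens → 20 bigram windows in total.
Repeated bigrams (each contributes count−1 duplicates):
  new still: 2
  still new: 2
2 duplicate windows → 20 − 2 = 18 distinct.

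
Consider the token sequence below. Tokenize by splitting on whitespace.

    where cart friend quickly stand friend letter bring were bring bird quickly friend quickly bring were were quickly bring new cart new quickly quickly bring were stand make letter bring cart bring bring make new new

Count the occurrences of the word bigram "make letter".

1

Scanning the 35 overlapping bigram windows for "make letter":
  position 28–29: make letter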